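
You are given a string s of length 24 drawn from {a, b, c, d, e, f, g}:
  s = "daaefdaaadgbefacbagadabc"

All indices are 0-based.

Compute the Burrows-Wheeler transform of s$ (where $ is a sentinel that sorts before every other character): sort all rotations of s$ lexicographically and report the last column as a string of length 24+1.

cdaddfgaabcagbaf$aabaeead

rank  rotation                   last
    0  $daaefdaaadgbefacbagadabc  c
    1  aaadgbefacbagadabc$daaefd  d
    2  aadgbefacbagadabc$daaefda  a
    3  aaefdaaadgbefacbagadabc$d  d
    4  abc$daaefdaaadgbefacbagad  d
    5  acbagadabc$daaefdaaadgbef  f
    6  adabc$daaefdaaadgbefacbag  g
    7  adgbefacbagadabc$daaefdaa  a
    8  aefdaaadgbefacbagadabc$da  a
    9  agadabc$daaefdaaadgbefacb  b
   10  bagadabc$daaefdaaadgbefac  c
   11  bc$daaefdaaadgbefacbagada  a
   12  befacbagadabc$daaefdaaadg  g
   13  c$daaefdaaadgbefacbagadab  b
   14  cbagadabc$daaefdaaadgbefa  a
   15  daaadgbefacbagadabc$daaef  f
   16  daaefdaaadgbefacbagadabc$  $
   17  dabc$daaefdaaadgbefacbaga  a
   18  dgbefacbagadabc$daaefdaaa  a
   19  efacbagadabc$daaefdaaadgb  b
   20  efdaaadgbefacbagadabc$daa  a
   21  facbagadabc$daaefdaaadgbe  e
   22  fdaaadgbefacbagadabc$daae  e
   23  gadabc$daaefdaaadgbefacba  a
   24  gbefacbagadabc$daaefdaaad  d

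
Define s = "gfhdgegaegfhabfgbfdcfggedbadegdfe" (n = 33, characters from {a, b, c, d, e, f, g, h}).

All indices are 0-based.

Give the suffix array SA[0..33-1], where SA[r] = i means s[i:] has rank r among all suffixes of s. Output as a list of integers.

rank | idx | suffix
   0 |  12 | abfgbfdcfggedbadegdfe
   1 |  26 | adegdfe
   2 |   7 | aegfhabfgbfdcfggedbadegdfe
   3 |  25 | badegdfe
   4 |  16 | bfdcfggedbadegdfe
   5 |  13 | bfgbfdcfggedbadegdfe
   6 |  19 | cfggedbadegdfe
   7 |  24 | dbadegdfe
   8 |  18 | dcfggedbadegdfe
   9 |  27 | degdfe
  10 |  30 | dfe
  11 |   3 | dgegaegfhabfgbfdcfggedbadegdfe
  12 |  32 | e
  13 |  23 | edbadegdfe
  14 |   5 | egaegfhabfgbfdcfggedbadegdfe
  15 |  28 | egdfe
  16 |   8 | egfhabfgbfdcfggedbadegdfe
  17 |  17 | fdcfggedbadegdfe
  18 |  31 | fe
  19 |  14 | fgbfdcfggedbadegdfe
  20 |  20 | fggedbadegdfe
  21 |  10 | fhabfgbfdcfggedbadegdfe
  22 |   1 | fhdgegaegfhabfgbfdcfggedbadegdfe
  23 |   6 | gaegfhabfgbfdcfggedbadegdfe
  24 |  15 | gbfdcfggedbadegdfe
  25 |  29 | gdfe
  26 |  22 | gedbadegdfe
  27 |   4 | gegaegfhabfgbfdcfggedbadegdfe
  28 |   9 | gfhabfgbfdcfggedbadegdfe
  29 |   0 | gfhdgegaegfhabfgbfdcfggedbadegdfe
  30 |  21 | ggedbadegdfe
  31 |  11 | habfgbfdcfggedbadegdfe
  32 |   2 | hdgegaegfhabfgbfdcfggedbadegdfe

[12, 26, 7, 25, 16, 13, 19, 24, 18, 27, 30, 3, 32, 23, 5, 28, 8, 17, 31, 14, 20, 10, 1, 6, 15, 29, 22, 4, 9, 0, 21, 11, 2]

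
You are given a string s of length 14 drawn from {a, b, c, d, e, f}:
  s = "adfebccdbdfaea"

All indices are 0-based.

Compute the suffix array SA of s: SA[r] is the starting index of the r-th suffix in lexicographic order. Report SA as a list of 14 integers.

sorted suffixes:
  #0 SA[0]=13  'a'
  #1 SA[1]=0  'adfebccdbdfaea'
  #2 SA[2]=11  'aea'
  #3 SA[3]=4  'bccdbdfaea'
  #4 SA[4]=8  'bdfaea'
  #5 SA[5]=5  'ccdbdfaea'
  #6 SA[6]=6  'cdbdfaea'
  #7 SA[7]=7  'dbdfaea'
  #8 SA[8]=9  'dfaea'
  #9 SA[9]=1  'dfebccdbdfaea'
  #10 SA[10]=12  'ea'
  #11 SA[11]=3  'ebccdbdfaea'
  #12 SA[12]=10  'faea'
  #13 SA[13]=2  'febccdbdfaea'

[13, 0, 11, 4, 8, 5, 6, 7, 9, 1, 12, 3, 10, 2]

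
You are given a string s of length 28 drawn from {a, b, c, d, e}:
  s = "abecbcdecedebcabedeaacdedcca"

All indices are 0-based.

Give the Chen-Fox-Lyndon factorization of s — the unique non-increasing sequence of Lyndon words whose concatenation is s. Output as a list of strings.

emit factor 1: 'abecbcdecedebcabede' (i=0, period=19)
emit factor 2: 'aacdedcc' (i=19, period=8)
emit factor 3: 'a' (i=27, period=1)

["abecbcdecedebcabede", "aacdedcc", "a"]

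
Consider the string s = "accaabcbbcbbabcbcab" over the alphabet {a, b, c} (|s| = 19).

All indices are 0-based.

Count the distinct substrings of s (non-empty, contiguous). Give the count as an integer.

159

rank→(start, suffix):
  0 → (3, 'aabcbbcbbabcbcab')
  1 → (17, 'ab')
  2 → (4, 'abcbbcbbabcbcab')
  3 → (12, 'abcbcab')
  4 → (0, 'accaabcbbcbbabcbcab')
  5 → (18, 'b')
  6 → (11, 'babcbcab')
  7 → (10, 'bbabcbcab')
  8 → (7, 'bbcbbabcbcab')
  9 → (15, 'bcab')
  10 → (8, 'bcbbabcbcab')
  11 → (5, 'bcbbcbbabcbcab')
  12 → (13, 'bcbcab')
  13 → (2, 'caabcbbcbbabcbcab')
  14 → (16, 'cab')
  15 → (9, 'cbbabcbcab')
  16 → (6, 'cbbcbbabcbcab')
  17 → (14, 'cbcab')
  18 → (1, 'ccaabcbbcbbabcbcab')

SA = [3, 17, 4, 12, 0, 18, 11, 10, 7, 15, 8, 5, 13, 2, 16, 9, 6, 14, 1]
[i] adj suffixes → lcp
  [1] 3/17 → 1 ('a')
  [2] 17/4 → 2 ('ab')
  [3] 4/12 → 4 ('abcb')
  [4] 12/0 → 1 ('a')
  [5] 0/18 → 0 ('')
  [6] 18/11 → 1 ('b')
  [7] 11/10 → 1 ('b')
  [8] 10/7 → 2 ('bb')
  [9] 7/15 → 1 ('b')
  [10] 15/8 → 2 ('bc')
  [11] 8/5 → 4 ('bcbb')
  [12] 5/13 → 3 ('bcb')
  [13] 13/2 → 0 ('')
  [14] 2/16 → 2 ('ca')
  [15] 16/9 → 1 ('c')
  [16] 9/6 → 3 ('cbb')
  [17] 6/14 → 2 ('cb')
  [18] 14/1 → 1 ('c')

n(n+1)/2 = 19·20/2 = 190
Σ LCP = 0 + 1 + 2 + 4 + 1 + 0 + 1 + 1 + 2 + 1 + 2 + 4 + 3 + 0 + 2 + 1 + 3 + 2 + 1 = 31
distinct = 190 − 31 = 159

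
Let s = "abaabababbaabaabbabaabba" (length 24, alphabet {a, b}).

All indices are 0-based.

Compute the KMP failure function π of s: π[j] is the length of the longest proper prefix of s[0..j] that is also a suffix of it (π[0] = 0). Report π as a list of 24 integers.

π[0] = 0
j=1 s[j]='b': π[1]=0 (border '')
j=2 s[j]='a': π[2]=1 (border 'a')
j=3 s[j]='a': k: 1→0; π[3]=1 (border 'a')
j=4 s[j]='b': π[4]=2 (border 'ab')
j=5 s[j]='a': π[5]=3 (border 'aba')
j=6 s[j]='b': k: 3→1; π[6]=2 (border 'ab')
j=7 s[j]='a': π[7]=3 (border 'aba')
j=8 s[j]='b': k: 3→1; π[8]=2 (border 'ab')
j=9 s[j]='b': k: 2→0; π[9]=0 (border '')
j=10 s[j]='a': π[10]=1 (border 'a')
j=11 s[j]='a': k: 1→0; π[11]=1 (border 'a')
j=12 s[j]='b': π[12]=2 (border 'ab')
j=13 s[j]='a': π[13]=3 (border 'aba')
j=14 s[j]='a': π[14]=4 (border 'abaa')
j=15 s[j]='b': π[15]=5 (border 'abaab')
j=16 s[j]='b': k: 5→2→0; π[16]=0 (border '')
j=17 s[j]='a': π[17]=1 (border 'a')
j=18 s[j]='b': π[18]=2 (border 'ab')
j=19 s[j]='a': π[19]=3 (border 'aba')
j=20 s[j]='a': π[20]=4 (border 'abaa')
j=21 s[j]='b': π[21]=5 (border 'abaab')
j=22 s[j]='b': k: 5→2→0; π[22]=0 (border '')
j=23 s[j]='a': π[23]=1 (border 'a')

[0, 0, 1, 1, 2, 3, 2, 3, 2, 0, 1, 1, 2, 3, 4, 5, 0, 1, 2, 3, 4, 5, 0, 1]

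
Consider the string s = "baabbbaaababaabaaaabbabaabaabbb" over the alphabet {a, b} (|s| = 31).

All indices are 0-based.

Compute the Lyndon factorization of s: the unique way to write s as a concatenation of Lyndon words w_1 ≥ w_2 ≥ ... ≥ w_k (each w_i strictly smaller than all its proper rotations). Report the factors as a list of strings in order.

emit factor 1: 'b' (i=0, period=1)
emit factor 2: 'aabbb' (i=1, period=5)
emit factor 3: 'aaababaab' (i=6, period=9)
emit factor 4: 'aaaabbabaabaabbb' (i=15, period=16)

["b", "aabbb", "aaababaab", "aaaabbabaabaabbb"]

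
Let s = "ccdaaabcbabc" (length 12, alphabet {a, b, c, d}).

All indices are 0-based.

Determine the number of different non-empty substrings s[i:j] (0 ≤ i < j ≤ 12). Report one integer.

sorted suffixes:
  #0 SA[0]=3  'aaabcbabc'
  #1 SA[1]=4  'aabcbabc'
  #2 SA[2]=9  'abc'
  #3 SA[3]=5  'abcbabc'
  #4 SA[4]=8  'babc'
  #5 SA[5]=10  'bc'
  #6 SA[6]=6  'bcbabc'
  #7 SA[7]=11  'c'
  #8 SA[8]=7  'cbabc'
  #9 SA[9]=0  'ccdaaabcbabc'
  #10 SA[10]=1  'cdaaabcbabc'
  #11 SA[11]=2  'daaabcbabc'

SA = [3, 4, 9, 5, 8, 10, 6, 11, 7, 0, 1, 2]
rank  pair      lcp
   1  s[3:],s[4:]  2  'aa'
   2  s[4:],s[9:]  1  'a'
   3  s[9:],s[5:]  3  'abc'
   4  s[5:],s[8:]  0  ''
   5  s[8:],s[10:]  1  'b'
   6  s[10:],s[6:]  2  'bc'
   7  s[6:],s[11:]  0  ''
   8  s[11:],s[7:]  1  'c'
   9  s[7:],s[0:]  1  'c'
  10  s[0:],s[1:]  1  'c'
  11  s[1:],s[2:]  0  ''

n(n+1)/2 = 12·13/2 = 78
Σ LCP = 0 + 2 + 1 + 3 + 0 + 1 + 2 + 0 + 1 + 1 + 1 + 0 = 12
distinct = 78 − 12 = 66

66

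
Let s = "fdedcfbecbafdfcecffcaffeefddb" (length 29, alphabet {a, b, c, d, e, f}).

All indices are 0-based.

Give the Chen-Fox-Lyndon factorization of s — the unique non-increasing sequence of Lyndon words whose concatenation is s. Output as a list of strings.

["f", "de", "d", "cf", "bec", "b", "afdfcecffcaffeefddb"]

emit factor 1: 'f' (i=0, period=1)
emit factor 2: 'de' (i=1, period=2)
emit factor 3: 'd' (i=3, period=1)
emit factor 4: 'cf' (i=4, period=2)
emit factor 5: 'bec' (i=6, period=3)
emit factor 6: 'b' (i=9, period=1)
emit factor 7: 'afdfcecffcaffeefddb' (i=10, period=19)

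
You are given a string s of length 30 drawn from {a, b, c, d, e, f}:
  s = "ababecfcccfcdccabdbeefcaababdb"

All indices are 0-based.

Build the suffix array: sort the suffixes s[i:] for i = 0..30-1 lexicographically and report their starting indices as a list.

sorted suffixes:
  #0 SA[0]=23  'aababdb'
  #1 SA[1]=24  'ababdb'
  #2 SA[2]=0  'ababecfcccfcdccabdbeefcaababdb'
  #3 SA[3]=26  'abdb'
  #4 SA[4]=15  'abdbeefcaababdb'
  #5 SA[5]=2  'abecfcccfcdccabdbeefcaababdb'
  #6 SA[6]=29  'b'
  #7 SA[7]=25  'babdb'
  #8 SA[8]=1  'babecfcccfcdccabdbeefcaababdb'
  #9 SA[9]=27  'bdb'
  #10 SA[10]=16  'bdbeefcaababdb'
  #11 SA[11]=3  'becfcccfcdccabdbeefcaababdb'
  #12 SA[12]=18  'beefcaababdb'
  #13 SA[13]=22  'caababdb'
  #14 SA[14]=14  'cabdbeefcaababdb'
  #15 SA[15]=13  'ccabdbeefcaababdb'
  #16 SA[16]=7  'cccfcdccabdbeefcaababdb'
  #17 SA[17]=8  'ccfcdccabdbeefcaababdb'
  #18 SA[18]=11  'cdccabdbeefcaababdb'
  #19 SA[19]=5  'cfcccfcdccabdbeefcaababdb'
  #20 SA[20]=9  'cfcdccabdbeefcaababdb'
  #21 SA[21]=28  'db'
  #22 SA[22]=17  'dbeefcaababdb'
  #23 SA[23]=12  'dccabdbeefcaababdb'
  #24 SA[24]=4  'ecfcccfcdccabdbeefcaababdb'
  #25 SA[25]=19  'eefcaababdb'
  #26 SA[26]=20  'efcaababdb'
  #27 SA[27]=21  'fcaababdb'
  #28 SA[28]=6  'fcccfcdccabdbeefcaababdb'
  #29 SA[29]=10  'fcdccabdbeefcaababdb'

[23, 24, 0, 26, 15, 2, 29, 25, 1, 27, 16, 3, 18, 22, 14, 13, 7, 8, 11, 5, 9, 28, 17, 12, 4, 19, 20, 21, 6, 10]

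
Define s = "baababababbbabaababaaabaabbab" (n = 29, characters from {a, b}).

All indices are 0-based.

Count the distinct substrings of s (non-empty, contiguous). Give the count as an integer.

341

rank | idx | suffix
   0 |  19 | aaabaabbab
   1 |  20 | aabaabbab
   2 |  14 | aababaaabaabbab
   3 |   1 | aababababbbabaababaaabaabbab
   4 |  23 | aabbab
   5 |  27 | ab
   6 |  17 | abaaabaabbab
   7 |  12 | abaababaaabaabbab
   8 |  21 | abaabbab
   9 |  15 | ababaaabaabbab
  10 |   2 | ababababbbabaababaaabaabbab
  11 |   4 | abababbbabaababaaabaabbab
  12 |   6 | ababbbabaababaaabaabbab
  13 |  24 | abbab
  14 |   8 | abbbabaababaaabaabbab
  15 |  28 | b
  16 |  18 | baaabaabbab
  17 |  13 | baababaaabaabbab
  18 |   0 | baababababbbabaababaaabaabbab
  19 |  22 | baabbab
  20 |  26 | bab
  21 |  16 | babaaabaabbab
  22 |  11 | babaababaaabaabbab
  23 |   3 | babababbbabaababaaabaabbab
  24 |   5 | bababbbabaababaaabaabbab
  25 |   7 | babbbabaababaaabaabbab
  26 |  25 | bbab
  27 |  10 | bbabaababaaabaabbab
  28 |   9 | bbbabaababaaabaabbab

SA = [19, 20, 14, 1, 23, 27, 17, 12, 21, 15, 2, 4, 6, 24, 8, 28, 18, 13, 0, 22, 26, 16, 11, 3, 5, 7, 25, 10, 9]
[i] adj suffixes → lcp
  [1] 19/20 → 2 ('aa')
  [2] 20/14 → 4 ('aaba')
  [3] 14/1 → 6 ('aababa')
  [4] 1/23 → 3 ('aab')
  [5] 23/27 → 1 ('a')
  [6] 27/17 → 2 ('ab')
  [7] 17/12 → 4 ('abaa')
  [8] 12/21 → 5 ('abaab')
  [9] 21/15 → 3 ('aba')
  [10] 15/2 → 5 ('ababa')
  [11] 2/4 → 6 ('ababab')
  [12] 4/6 → 4 ('abab')
  [13] 6/24 → 2 ('ab')
  [14] 24/8 → 3 ('abb')
  [15] 8/28 → 0 ('')
  [16] 28/18 → 1 ('b')
  [17] 18/13 → 3 ('baa')
  [18] 13/0 → 7 ('baababa')
  [19] 0/22 → 4 ('baab')
  [20] 22/26 → 2 ('ba')
  [21] 26/16 → 3 ('bab')
  [22] 16/11 → 5 ('babaa')
  [23] 11/3 → 4 ('baba')
  [24] 3/5 → 5 ('babab')
  [25] 5/7 → 3 ('bab')
  [26] 7/25 → 1 ('b')
  [27] 25/10 → 4 ('bbab')
  [28] 10/9 → 2 ('bb')

n(n+1)/2 = 29·30/2 = 435
Σ LCP = 0 + 2 + 4 + 6 + 3 + 1 + 2 + 4 + 5 + 3 + 5 + 6 + 4 + 2 + 3 + 0 + 1 + 3 + 7 + 4 + 2 + 3 + 5 + 4 + 5 + 3 + 1 + 4 + 2 = 94
distinct = 435 − 94 = 341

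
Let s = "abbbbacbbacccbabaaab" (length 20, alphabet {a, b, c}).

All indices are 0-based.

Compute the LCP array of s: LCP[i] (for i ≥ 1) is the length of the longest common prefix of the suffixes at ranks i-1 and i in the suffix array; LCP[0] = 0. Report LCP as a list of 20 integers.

rank→(start, suffix):
  0 → (16, 'aaab')
  1 → (17, 'aab')
  2 → (18, 'ab')
  3 → (14, 'abaaab')
  4 → (0, 'abbbbacbbacccbabaaab')
  5 → (5, 'acbbacccbabaaab')
  6 → (9, 'acccbabaaab')
  7 → (19, 'b')
  8 → (15, 'baaab')
  9 → (13, 'babaaab')
  10 → (4, 'bacbbacccbabaaab')
  11 → (8, 'bacccbabaaab')
  12 → (3, 'bbacbbacccbabaaab')
  13 → (7, 'bbacccbabaaab')
  14 → (2, 'bbbacbbacccbabaaab')
  15 → (1, 'bbbbacbbacccbabaaab')
  16 → (12, 'cbabaaab')
  17 → (6, 'cbbacccbabaaab')
  18 → (11, 'ccbabaaab')
  19 → (10, 'cccbabaaab')

SA = [16, 17, 18, 14, 0, 5, 9, 19, 15, 13, 4, 8, 3, 7, 2, 1, 12, 6, 11, 10]
[i] adj suffixes → lcp
  [1] 16/17 → 2 ('aa')
  [2] 17/18 → 1 ('a')
  [3] 18/14 → 2 ('ab')
  [4] 14/0 → 2 ('ab')
  [5] 0/5 → 1 ('a')
  [6] 5/9 → 2 ('ac')
  [7] 9/19 → 0 ('')
  [8] 19/15 → 1 ('b')
  [9] 15/13 → 2 ('ba')
  [10] 13/4 → 2 ('ba')
  [11] 4/8 → 3 ('bac')
  [12] 8/3 → 1 ('b')
  [13] 3/7 → 4 ('bbac')
  [14] 7/2 → 2 ('bb')
  [15] 2/1 → 3 ('bbb')
  [16] 1/12 → 0 ('')
  [17] 12/6 → 2 ('cb')
  [18] 6/11 → 1 ('c')
  [19] 11/10 → 2 ('cc')

[0, 2, 1, 2, 2, 1, 2, 0, 1, 2, 2, 3, 1, 4, 2, 3, 0, 2, 1, 2]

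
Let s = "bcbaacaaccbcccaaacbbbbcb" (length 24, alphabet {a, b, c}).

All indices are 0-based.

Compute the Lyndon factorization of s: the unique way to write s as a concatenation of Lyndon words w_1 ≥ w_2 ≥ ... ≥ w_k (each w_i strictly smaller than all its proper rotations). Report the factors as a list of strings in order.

emit factor 1: 'bc' (i=0, period=2)
emit factor 2: 'b' (i=2, period=1)
emit factor 3: 'aacaaccbccc' (i=3, period=11)
emit factor 4: 'aaacbbbbcb' (i=14, period=10)

["bc", "b", "aacaaccbccc", "aaacbbbbcb"]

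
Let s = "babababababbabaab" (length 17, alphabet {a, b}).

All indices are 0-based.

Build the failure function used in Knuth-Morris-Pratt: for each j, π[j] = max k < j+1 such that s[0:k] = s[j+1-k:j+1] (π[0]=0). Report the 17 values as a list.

[0, 0, 1, 2, 3, 4, 5, 6, 7, 8, 9, 1, 2, 3, 4, 0, 1]

π[0] = 0
j=1 s[j]='a': π[1]=0 (border '')
j=2 s[j]='b': π[2]=1 (border 'b')
j=3 s[j]='a': π[3]=2 (border 'ba')
j=4 s[j]='b': π[4]=3 (border 'bab')
j=5 s[j]='a': π[5]=4 (border 'baba')
j=6 s[j]='b': π[6]=5 (border 'babab')
j=7 s[j]='a': π[7]=6 (border 'bababa')
j=8 s[j]='b': π[8]=7 (border 'bababab')
j=9 s[j]='a': π[9]=8 (border 'babababa')
j=10 s[j]='b': π[10]=9 (border 'babababab')
j=11 s[j]='b': k: 9→7→5→3→1→0; π[11]=1 (border 'b')
j=12 s[j]='a': π[12]=2 (border 'ba')
j=13 s[j]='b': π[13]=3 (border 'bab')
j=14 s[j]='a': π[14]=4 (border 'baba')
j=15 s[j]='a': k: 4→2→0; π[15]=0 (border '')
j=16 s[j]='b': π[16]=1 (border 'b')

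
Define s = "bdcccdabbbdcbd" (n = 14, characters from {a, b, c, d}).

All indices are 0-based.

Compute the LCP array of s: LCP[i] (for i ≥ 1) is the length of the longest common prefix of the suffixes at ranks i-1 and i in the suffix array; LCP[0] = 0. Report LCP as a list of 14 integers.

[0, 0, 2, 1, 2, 3, 0, 1, 2, 1, 0, 1, 1, 2]

sorted suffixes:
  #0 SA[0]=6  'abbbdcbd'
  #1 SA[1]=7  'bbbdcbd'
  #2 SA[2]=8  'bbdcbd'
  #3 SA[3]=12  'bd'
  #4 SA[4]=9  'bdcbd'
  #5 SA[5]=0  'bdcccdabbbdcbd'
  #6 SA[6]=11  'cbd'
  #7 SA[7]=2  'cccdabbbdcbd'
  #8 SA[8]=3  'ccdabbbdcbd'
  #9 SA[9]=4  'cdabbbdcbd'
  #10 SA[10]=13  'd'
  #11 SA[11]=5  'dabbbdcbd'
  #12 SA[12]=10  'dcbd'
  #13 SA[13]=1  'dcccdabbbdcbd'

SA = [6, 7, 8, 12, 9, 0, 11, 2, 3, 4, 13, 5, 10, 1]
[i] adj suffixes → lcp
  [1] 6/7 → 0 ('')
  [2] 7/8 → 2 ('bb')
  [3] 8/12 → 1 ('b')
  [4] 12/9 → 2 ('bd')
  [5] 9/0 → 3 ('bdc')
  [6] 0/11 → 0 ('')
  [7] 11/2 → 1 ('c')
  [8] 2/3 → 2 ('cc')
  [9] 3/4 → 1 ('c')
  [10] 4/13 → 0 ('')
  [11] 13/5 → 1 ('d')
  [12] 5/10 → 1 ('d')
  [13] 10/1 → 2 ('dc')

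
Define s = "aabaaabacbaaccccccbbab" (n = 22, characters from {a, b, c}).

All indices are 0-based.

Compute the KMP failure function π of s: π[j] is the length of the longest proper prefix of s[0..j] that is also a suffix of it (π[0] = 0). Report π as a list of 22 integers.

π[0] = 0
j=1 s[j]='a': π[1]=1 (border 'a')
j=2 s[j]='b': k: 1→0; π[2]=0 (border '')
j=3 s[j]='a': π[3]=1 (border 'a')
j=4 s[j]='a': π[4]=2 (border 'aa')
j=5 s[j]='a': k: 2→1; π[5]=2 (border 'aa')
j=6 s[j]='b': π[6]=3 (border 'aab')
j=7 s[j]='a': π[7]=4 (border 'aaba')
j=8 s[j]='c': k: 4→1→0; π[8]=0 (border '')
j=9 s[j]='b': π[9]=0 (border '')
j=10 s[j]='a': π[10]=1 (border 'a')
j=11 s[j]='a': π[11]=2 (border 'aa')
j=12 s[j]='c': k: 2→1→0; π[12]=0 (border '')
j=13 s[j]='c': π[13]=0 (border '')
j=14 s[j]='c': π[14]=0 (border '')
j=15 s[j]='c': π[15]=0 (border '')
j=16 s[j]='c': π[16]=0 (border '')
j=17 s[j]='c': π[17]=0 (border '')
j=18 s[j]='b': π[18]=0 (border '')
j=19 s[j]='b': π[19]=0 (border '')
j=20 s[j]='a': π[20]=1 (border 'a')
j=21 s[j]='b': k: 1→0; π[21]=0 (border '')

[0, 1, 0, 1, 2, 2, 3, 4, 0, 0, 1, 2, 0, 0, 0, 0, 0, 0, 0, 0, 1, 0]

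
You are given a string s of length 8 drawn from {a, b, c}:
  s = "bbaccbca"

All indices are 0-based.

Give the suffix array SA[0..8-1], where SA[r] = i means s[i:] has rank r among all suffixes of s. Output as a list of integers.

sorted suffixes:
  #0 SA[0]=7  'a'
  #1 SA[1]=2  'accbca'
  #2 SA[2]=1  'baccbca'
  #3 SA[3]=0  'bbaccbca'
  #4 SA[4]=5  'bca'
  #5 SA[5]=6  'ca'
  #6 SA[6]=4  'cbca'
  #7 SA[7]=3  'ccbca'

[7, 2, 1, 0, 5, 6, 4, 3]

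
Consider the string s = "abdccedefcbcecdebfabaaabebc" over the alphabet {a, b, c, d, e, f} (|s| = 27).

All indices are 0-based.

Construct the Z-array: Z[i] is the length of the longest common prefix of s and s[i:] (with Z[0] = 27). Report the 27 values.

[27, 0, 0, 0, 0, 0, 0, 0, 0, 0, 0, 0, 0, 0, 0, 0, 0, 0, 2, 0, 1, 1, 2, 0, 0, 0, 0]

Z[0]=27
i=1: outside box; Z[1]=0
i=2: outside box; Z[2]=0
i=3: outside box; Z[3]=0
i=4: outside box; Z[4]=0
i=5: outside box; Z[5]=0
i=6: outside box; Z[6]=0
i=7: outside box; Z[7]=0
i=8: outside box; Z[8]=0
i=9: outside box; Z[9]=0
i=10: outside box; Z[10]=0
i=11: outside box; Z[11]=0
i=12: outside box; Z[12]=0
i=13: outside box; Z[13]=0
i=14: outside box; Z[14]=0
i=15: outside box; Z[15]=0
i=16: outside box; Z[16]=0
i=17: outside box; Z[17]=0
i=18: outside box; Z[18]=2 scan→box=[18,20)
i=19: min(r-i=1, Z[1]=0)=0; Z[19]=0
i=20: outside box; Z[20]=1 scan→box=[20,21)
i=21: outside box; Z[21]=1 scan→box=[21,22)
i=22: outside box; Z[22]=2 scan→box=[22,24)
i=23: min(r-i=1, Z[1]=0)=0; Z[23]=0
i=24: outside box; Z[24]=0
i=25: outside box; Z[25]=0
i=26: outside box; Z[26]=0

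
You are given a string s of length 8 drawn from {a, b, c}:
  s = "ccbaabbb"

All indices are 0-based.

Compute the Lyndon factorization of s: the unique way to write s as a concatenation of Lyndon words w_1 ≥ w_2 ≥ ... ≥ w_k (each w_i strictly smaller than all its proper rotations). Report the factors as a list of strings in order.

emit factor 1: 'c' (i=0, period=1)
emit factor 2: 'c' (i=1, period=1)
emit factor 3: 'b' (i=2, period=1)
emit factor 4: 'aabbb' (i=3, period=5)

["c", "c", "b", "aabbb"]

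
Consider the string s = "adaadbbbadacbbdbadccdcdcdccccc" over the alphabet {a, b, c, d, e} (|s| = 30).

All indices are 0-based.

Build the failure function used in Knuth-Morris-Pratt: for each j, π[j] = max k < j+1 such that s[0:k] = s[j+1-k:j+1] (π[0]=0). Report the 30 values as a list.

π[0] = 0
j=1 s[j]='d': π[1]=0 (border '')
j=2 s[j]='a': π[2]=1 (border 'a')
j=3 s[j]='a': k: 1→0; π[3]=1 (border 'a')
j=4 s[j]='d': π[4]=2 (border 'ad')
j=5 s[j]='b': k: 2→0; π[5]=0 (border '')
j=6 s[j]='b': π[6]=0 (border '')
j=7 s[j]='b': π[7]=0 (border '')
j=8 s[j]='a': π[8]=1 (border 'a')
j=9 s[j]='d': π[9]=2 (border 'ad')
j=10 s[j]='a': π[10]=3 (border 'ada')
j=11 s[j]='c': k: 3→1→0; π[11]=0 (border '')
j=12 s[j]='b': π[12]=0 (border '')
j=13 s[j]='b': π[13]=0 (border '')
j=14 s[j]='d': π[14]=0 (border '')
j=15 s[j]='b': π[15]=0 (border '')
j=16 s[j]='a': π[16]=1 (border 'a')
j=17 s[j]='d': π[17]=2 (border 'ad')
j=18 s[j]='c': k: 2→0; π[18]=0 (border '')
j=19 s[j]='c': π[19]=0 (border '')
j=20 s[j]='d': π[20]=0 (border '')
j=21 s[j]='c': π[21]=0 (border '')
j=22 s[j]='d': π[22]=0 (border '')
j=23 s[j]='c': π[23]=0 (border '')
j=24 s[j]='d': π[24]=0 (border '')
j=25 s[j]='c': π[25]=0 (border '')
j=26 s[j]='c': π[26]=0 (border '')
j=27 s[j]='c': π[27]=0 (border '')
j=28 s[j]='c': π[28]=0 (border '')
j=29 s[j]='c': π[29]=0 (border '')

[0, 0, 1, 1, 2, 0, 0, 0, 1, 2, 3, 0, 0, 0, 0, 0, 1, 2, 0, 0, 0, 0, 0, 0, 0, 0, 0, 0, 0, 0]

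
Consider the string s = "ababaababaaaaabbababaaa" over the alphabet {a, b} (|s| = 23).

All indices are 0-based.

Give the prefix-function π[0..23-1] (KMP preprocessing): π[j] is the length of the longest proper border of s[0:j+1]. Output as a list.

[0, 0, 1, 2, 3, 1, 2, 3, 4, 5, 6, 1, 1, 1, 2, 0, 1, 2, 3, 4, 5, 6, 1]

π[0] = 0
j=1 s[j]='b': π[1]=0 (border '')
j=2 s[j]='a': π[2]=1 (border 'a')
j=3 s[j]='b': π[3]=2 (border 'ab')
j=4 s[j]='a': π[4]=3 (border 'aba')
j=5 s[j]='a': k: 3→1→0; π[5]=1 (border 'a')
j=6 s[j]='b': π[6]=2 (border 'ab')
j=7 s[j]='a': π[7]=3 (border 'aba')
j=8 s[j]='b': π[8]=4 (border 'abab')
j=9 s[j]='a': π[9]=5 (border 'ababa')
j=10 s[j]='a': π[10]=6 (border 'ababaa')
j=11 s[j]='a': k: 6→1→0; π[11]=1 (border 'a')
j=12 s[j]='a': k: 1→0; π[12]=1 (border 'a')
j=13 s[j]='a': k: 1→0; π[13]=1 (border 'a')
j=14 s[j]='b': π[14]=2 (border 'ab')
j=15 s[j]='b': k: 2→0; π[15]=0 (border '')
j=16 s[j]='a': π[16]=1 (border 'a')
j=17 s[j]='b': π[17]=2 (border 'ab')
j=18 s[j]='a': π[18]=3 (border 'aba')
j=19 s[j]='b': π[19]=4 (border 'abab')
j=20 s[j]='a': π[20]=5 (border 'ababa')
j=21 s[j]='a': π[21]=6 (border 'ababaa')
j=22 s[j]='a': k: 6→1→0; π[22]=1 (border 'a')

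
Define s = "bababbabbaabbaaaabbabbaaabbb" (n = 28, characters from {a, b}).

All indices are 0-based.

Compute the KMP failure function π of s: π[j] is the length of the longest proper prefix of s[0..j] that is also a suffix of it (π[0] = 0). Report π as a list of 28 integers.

π[0] = 0
j=1 s[j]='a': π[1]=0 (border '')
j=2 s[j]='b': π[2]=1 (border 'b')
j=3 s[j]='a': π[3]=2 (border 'ba')
j=4 s[j]='b': π[4]=3 (border 'bab')
j=5 s[j]='b': k: 3→1→0; π[5]=1 (border 'b')
j=6 s[j]='a': π[6]=2 (border 'ba')
j=7 s[j]='b': π[7]=3 (border 'bab')
j=8 s[j]='b': k: 3→1→0; π[8]=1 (border 'b')
j=9 s[j]='a': π[9]=2 (border 'ba')
j=10 s[j]='a': k: 2→0; π[10]=0 (border '')
j=11 s[j]='b': π[11]=1 (border 'b')
j=12 s[j]='b': k: 1→0; π[12]=1 (border 'b')
j=13 s[j]='a': π[13]=2 (border 'ba')
j=14 s[j]='a': k: 2→0; π[14]=0 (border '')
j=15 s[j]='a': π[15]=0 (border '')
j=16 s[j]='a': π[16]=0 (border '')
j=17 s[j]='b': π[17]=1 (border 'b')
j=18 s[j]='b': k: 1→0; π[18]=1 (border 'b')
j=19 s[j]='a': π[19]=2 (border 'ba')
j=20 s[j]='b': π[20]=3 (border 'bab')
j=21 s[j]='b': k: 3→1→0; π[21]=1 (border 'b')
j=22 s[j]='a': π[22]=2 (border 'ba')
j=23 s[j]='a': k: 2→0; π[23]=0 (border '')
j=24 s[j]='a': π[24]=0 (border '')
j=25 s[j]='b': π[25]=1 (border 'b')
j=26 s[j]='b': k: 1→0; π[26]=1 (border 'b')
j=27 s[j]='b': k: 1→0; π[27]=1 (border 'b')

[0, 0, 1, 2, 3, 1, 2, 3, 1, 2, 0, 1, 1, 2, 0, 0, 0, 1, 1, 2, 3, 1, 2, 0, 0, 1, 1, 1]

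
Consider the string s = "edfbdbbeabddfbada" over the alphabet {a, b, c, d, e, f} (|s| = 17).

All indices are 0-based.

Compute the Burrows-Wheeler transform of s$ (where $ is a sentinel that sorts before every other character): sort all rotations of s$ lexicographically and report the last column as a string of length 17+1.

adebfdfababbdeb$dd

rank  rotation            last
    0  $edfbdbbeabddfbada  a
    1  a$edfbdbbeabddfbad  d
    2  abddfbada$edfbdbbe  e
    3  ada$edfbdbbeabddfb  b
    4  bada$edfbdbbeabddf  f
    5  bbeabddfbada$edfbd  d
    6  bdbbeabddfbada$edf  f
    7  bddfbada$edfbdbbea  a
    8  beabddfbada$edfbdb  b
    9  da$edfbdbbeabddfba  a
   10  dbbeabddfbada$edfb  b
   11  ddfbada$edfbdbbeab  b
   12  dfbada$edfbdbbeabd  d
   13  dfbdbbeabddfbada$e  e
   14  eabddfbada$edfbdbb  b
   15  edfbdbbeabddfbada$  $
   16  fbada$edfbdbbeabdd  d
   17  fbdbbeabddfbada$ed  d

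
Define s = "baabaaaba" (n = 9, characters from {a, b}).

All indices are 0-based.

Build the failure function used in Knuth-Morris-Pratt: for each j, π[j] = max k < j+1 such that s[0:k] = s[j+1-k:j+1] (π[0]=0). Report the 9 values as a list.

π[0] = 0
j=1 s[j]='a': π[1]=0 (border '')
j=2 s[j]='a': π[2]=0 (border '')
j=3 s[j]='b': π[3]=1 (border 'b')
j=4 s[j]='a': π[4]=2 (border 'ba')
j=5 s[j]='a': π[5]=3 (border 'baa')
j=6 s[j]='a': k: 3→0; π[6]=0 (border '')
j=7 s[j]='b': π[7]=1 (border 'b')
j=8 s[j]='a': π[8]=2 (border 'ba')

[0, 0, 0, 1, 2, 3, 0, 1, 2]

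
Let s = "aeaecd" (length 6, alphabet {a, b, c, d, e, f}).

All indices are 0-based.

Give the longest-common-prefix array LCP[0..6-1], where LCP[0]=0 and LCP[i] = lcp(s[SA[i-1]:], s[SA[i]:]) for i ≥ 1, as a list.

[0, 2, 0, 0, 0, 1]

sorted suffixes:
  #0 SA[0]=0  'aeaecd'
  #1 SA[1]=2  'aecd'
  #2 SA[2]=4  'cd'
  #3 SA[3]=5  'd'
  #4 SA[4]=1  'eaecd'
  #5 SA[5]=3  'ecd'

SA = [0, 2, 4, 5, 1, 3]
i: (SA[i-1],SA[i]) lcp shared
  1: (0,2) 2 'ae'
  2: (2,4) 0 ''
  3: (4,5) 0 ''
  4: (5,1) 0 ''
  5: (1,3) 1 'e'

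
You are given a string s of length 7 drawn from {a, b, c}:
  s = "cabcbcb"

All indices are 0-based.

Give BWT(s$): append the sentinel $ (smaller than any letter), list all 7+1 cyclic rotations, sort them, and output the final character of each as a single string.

bccca$bb

rank  rotation  last
    0  $cabcbcb  b
    1  abcbcb$c  c
    2  b$cabcbc  c
    3  bcb$cabc  c
    4  bcbcb$ca  a
    5  cabcbcb$  $
    6  cb$cabcb  b
    7  cbcb$cab  b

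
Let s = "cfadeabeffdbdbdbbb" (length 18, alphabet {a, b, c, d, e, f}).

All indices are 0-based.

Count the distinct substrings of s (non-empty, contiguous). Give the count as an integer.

sorted suffixes:
  #0 SA[0]=5  'abeffdbdbdbbb'
  #1 SA[1]=2  'adeabeffdbdbdbbb'
  #2 SA[2]=17  'b'
  #3 SA[3]=16  'bb'
  #4 SA[4]=15  'bbb'
  #5 SA[5]=13  'bdbbb'
  #6 SA[6]=11  'bdbdbbb'
  #7 SA[7]=6  'beffdbdbdbbb'
  #8 SA[8]=0  'cfadeabeffdbdbdbbb'
  #9 SA[9]=14  'dbbb'
  #10 SA[10]=12  'dbdbbb'
  #11 SA[11]=10  'dbdbdbbb'
  #12 SA[12]=3  'deabeffdbdbdbbb'
  #13 SA[13]=4  'eabeffdbdbdbbb'
  #14 SA[14]=7  'effdbdbdbbb'
  #15 SA[15]=1  'fadeabeffdbdbdbbb'
  #16 SA[16]=9  'fdbdbdbbb'
  #17 SA[17]=8  'ffdbdbdbbb'

SA = [5, 2, 17, 16, 15, 13, 11, 6, 0, 14, 12, 10, 3, 4, 7, 1, 9, 8]
rank  pair      lcp
   1  s[5:],s[2:]  1  'a'
   2  s[2:],s[17:]  0  ''
   3  s[17:],s[16:]  1  'b'
   4  s[16:],s[15:]  2  'bb'
   5  s[15:],s[13:]  1  'b'
   6  s[13:],s[11:]  3  'bdb'
   7  s[11:],s[6:]  1  'b'
   8  s[6:],s[0:]  0  ''
   9  s[0:],s[14:]  0  ''
  10  s[14:],s[12:]  2  'db'
  11  s[12:],s[10:]  4  'dbdb'
  12  s[10:],s[3:]  1  'd'
  13  s[3:],s[4:]  0  ''
  14  s[4:],s[7:]  1  'e'
  15  s[7:],s[1:]  0  ''
  16  s[1:],s[9:]  1  'f'
  17  s[9:],s[8:]  1  'f'

n(n+1)/2 = 18·19/2 = 171
Σ LCP = 0 + 1 + 0 + 1 + 2 + 1 + 3 + 1 + 0 + 0 + 2 + 4 + 1 + 0 + 1 + 0 + 1 + 1 = 19
distinct = 171 − 19 = 152

152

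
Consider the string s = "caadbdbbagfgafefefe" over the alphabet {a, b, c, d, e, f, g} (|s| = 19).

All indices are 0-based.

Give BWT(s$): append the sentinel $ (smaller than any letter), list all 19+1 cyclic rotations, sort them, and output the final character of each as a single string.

rank  rotation              last
    0  $caadbdbbagfgafefefe  e
    1  aadbdbbagfgafefefe$c  c
    2  adbdbbagfgafefefe$ca  a
    3  afefefe$caadbdbbagfg  g
    4  agfgafefefe$caadbdbb  b
    5  bagfgafefefe$caadbdb  b
    6  bbagfgafefefe$caadbd  d
    7  bdbbagfgafefefe$caad  d
    8  caadbdbbagfgafefefe$  $
    9  dbbagfgafefefe$caadb  b
   10  dbdbbagfgafefefe$caa  a
   11  e$caadbdbbagfgafefef  f
   12  efe$caadbdbbagfgafef  f
   13  efefe$caadbdbbagfgaf  f
   14  fe$caadbdbbagfgafefe  e
   15  fefe$caadbdbbagfgafe  e
   16  fefefe$caadbdbbagfga  a
   17  fgafefefe$caadbdbbag  g
   18  gafefefe$caadbdbbagf  f
   19  gfgafefefe$caadbdbba  a

ecagbbdd$bafffeeagfa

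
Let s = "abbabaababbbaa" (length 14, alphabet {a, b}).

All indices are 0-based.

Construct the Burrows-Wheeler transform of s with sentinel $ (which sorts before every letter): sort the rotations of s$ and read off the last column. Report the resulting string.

rank  rotation         last
    0  $abbabaababbbaa  a
    1  a$abbabaababbba  a
    2  aa$abbabaababbb  b
    3  aababbbaa$abbab  b
    4  abaababbbaa$abb  b
    5  ababbbaa$abbaba  a
    6  abbabaababbbaa$  $
    7  abbbaa$abbabaab  b
    8  baa$abbabaababb  b
    9  baababbbaa$abba  a
   10  babaababbbaa$ab  b
   11  babbbaa$abbabaa  a
   12  bbaa$abbabaabab  b
   13  bbabaababbbaa$a  a
   14  bbbaa$abbabaaba  a

aabbba$bbababaa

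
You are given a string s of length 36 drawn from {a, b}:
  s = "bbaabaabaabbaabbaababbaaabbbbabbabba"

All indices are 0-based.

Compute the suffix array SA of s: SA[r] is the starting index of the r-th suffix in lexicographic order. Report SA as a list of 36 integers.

sorted suffixes:
  #0 SA[0]=35  'a'
  #1 SA[1]=22  'aaabbbbabbabba'
  #2 SA[2]=2  'aabaabaabbaabbaababbaaabbbbabbabba'
  #3 SA[3]=5  'aabaabbaabbaababbaaabbbbabbabba'
  #4 SA[4]=16  'aababbaaabbbbabbabba'
  #5 SA[5]=12  'aabbaababbaaabbbbabbabba'
  #6 SA[6]=8  'aabbaabbaababbaaabbbbabbabba'
  #7 SA[7]=23  'aabbbbabbabba'
  #8 SA[8]=3  'abaabaabbaabbaababbaaabbbbabbabba'
  #9 SA[9]=6  'abaabbaabbaababbaaabbbbabbabba'
  #10 SA[10]=17  'ababbaaabbbbabbabba'
  #11 SA[11]=32  'abba'
  #12 SA[12]=19  'abbaaabbbbabbabba'
  #13 SA[13]=13  'abbaababbaaabbbbabbabba'
  #14 SA[14]=9  'abbaabbaababbaaabbbbabbabba'
  #15 SA[15]=29  'abbabba'
  #16 SA[16]=24  'abbbbabbabba'
  #17 SA[17]=34  'ba'
  #18 SA[18]=21  'baaabbbbabbabba'
  #19 SA[19]=1  'baabaabaabbaabbaababbaaabbbbabbabba'
  #20 SA[20]=4  'baabaabbaabbaababbaaabbbbabbabba'
  #21 SA[21]=15  'baababbaaabbbbabbabba'
  #22 SA[22]=11  'baabbaababbaaabbbbabbabba'
  #23 SA[23]=7  'baabbaabbaababbaaabbbbabbabba'
  #24 SA[24]=31  'babba'
  #25 SA[25]=18  'babbaaabbbbabbabba'
  #26 SA[26]=28  'babbabba'
  #27 SA[27]=33  'bba'
  #28 SA[28]=20  'bbaaabbbbabbabba'
  #29 SA[29]=0  'bbaabaabaabbaabbaababbaaabbbbabbabba'
  #30 SA[30]=14  'bbaababbaaabbbbabbabba'
  #31 SA[31]=10  'bbaabbaababbaaabbbbabbabba'
  #32 SA[32]=30  'bbabba'
  #33 SA[33]=27  'bbabbabba'
  #34 SA[34]=26  'bbbabbabba'
  #35 SA[35]=25  'bbbbabbabba'

[35, 22, 2, 5, 16, 12, 8, 23, 3, 6, 17, 32, 19, 13, 9, 29, 24, 34, 21, 1, 4, 15, 11, 7, 31, 18, 28, 33, 20, 0, 14, 10, 30, 27, 26, 25]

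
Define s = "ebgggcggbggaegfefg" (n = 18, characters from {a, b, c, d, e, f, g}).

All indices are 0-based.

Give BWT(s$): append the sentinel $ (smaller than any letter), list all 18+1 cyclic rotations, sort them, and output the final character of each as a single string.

rank  rotation             last
    0  $ebgggcggbggaegfefg  g
    1  aegfefg$ebgggcggbgg  g
    2  bggaegfefg$ebgggcgg  g
    3  bgggcggbggaegfefg$e  e
    4  cggbggaegfefg$ebggg  g
    5  ebgggcggbggaegfefg$  $
    6  efg$ebgggcggbggaegf  f
    7  egfefg$ebgggcggbgga  a
    8  fefg$ebgggcggbggaeg  g
    9  fg$ebgggcggbggaegfe  e
   10  g$ebgggcggbggaegfef  f
   11  gaegfefg$ebgggcggbg  g
   12  gbggaegfefg$ebgggcg  g
   13  gcggbggaegfefg$ebgg  g
   14  gfefg$ebgggcggbggae  e
   15  ggaegfefg$ebgggcggb  b
   16  ggbggaegfefg$ebgggc  c
   17  ggcggbggaegfefg$ebg  g
   18  gggcggbggaegfefg$eb  b

gggeg$fagefgggebcgb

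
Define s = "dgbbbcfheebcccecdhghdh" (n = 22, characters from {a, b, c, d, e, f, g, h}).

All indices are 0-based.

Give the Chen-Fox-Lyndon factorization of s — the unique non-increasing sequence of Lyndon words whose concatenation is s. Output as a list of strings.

["dg", "bbbcfheebcccecdhghdh"]

emit factor 1: 'dg' (i=0, period=2)
emit factor 2: 'bbbcfheebcccecdhghdh' (i=2, period=20)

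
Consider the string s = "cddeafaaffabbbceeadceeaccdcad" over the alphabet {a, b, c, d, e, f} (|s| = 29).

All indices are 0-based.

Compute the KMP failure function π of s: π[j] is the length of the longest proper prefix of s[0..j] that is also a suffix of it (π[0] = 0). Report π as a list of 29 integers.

π[0] = 0
j=1 s[j]='d': π[1]=0 (border '')
j=2 s[j]='d': π[2]=0 (border '')
j=3 s[j]='e': π[3]=0 (border '')
j=4 s[j]='a': π[4]=0 (border '')
j=5 s[j]='f': π[5]=0 (border '')
j=6 s[j]='a': π[6]=0 (border '')
j=7 s[j]='a': π[7]=0 (border '')
j=8 s[j]='f': π[8]=0 (border '')
j=9 s[j]='f': π[9]=0 (border '')
j=10 s[j]='a': π[10]=0 (border '')
j=11 s[j]='b': π[11]=0 (border '')
j=12 s[j]='b': π[12]=0 (border '')
j=13 s[j]='b': π[13]=0 (border '')
j=14 s[j]='c': π[14]=1 (border 'c')
j=15 s[j]='e': k: 1→0; π[15]=0 (border '')
j=16 s[j]='e': π[16]=0 (border '')
j=17 s[j]='a': π[17]=0 (border '')
j=18 s[j]='d': π[18]=0 (border '')
j=19 s[j]='c': π[19]=1 (border 'c')
j=20 s[j]='e': k: 1→0; π[20]=0 (border '')
j=21 s[j]='e': π[21]=0 (border '')
j=22 s[j]='a': π[22]=0 (border '')
j=23 s[j]='c': π[23]=1 (border 'c')
j=24 s[j]='c': k: 1→0; π[24]=1 (border 'c')
j=25 s[j]='d': π[25]=2 (border 'cd')
j=26 s[j]='c': k: 2→0; π[26]=1 (border 'c')
j=27 s[j]='a': k: 1→0; π[27]=0 (border '')
j=28 s[j]='d': π[28]=0 (border '')

[0, 0, 0, 0, 0, 0, 0, 0, 0, 0, 0, 0, 0, 0, 1, 0, 0, 0, 0, 1, 0, 0, 0, 1, 1, 2, 1, 0, 0]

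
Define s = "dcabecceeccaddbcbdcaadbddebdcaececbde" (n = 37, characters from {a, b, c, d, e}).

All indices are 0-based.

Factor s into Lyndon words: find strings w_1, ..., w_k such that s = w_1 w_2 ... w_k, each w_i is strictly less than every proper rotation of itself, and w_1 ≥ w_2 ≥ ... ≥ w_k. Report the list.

emit factor 1: 'd' (i=0, period=1)
emit factor 2: 'c' (i=1, period=1)
emit factor 3: 'abecceeccaddbcbdc' (i=2, period=17)
emit factor 4: 'aadbddebdcaececbde' (i=19, period=18)

["d", "c", "abecceeccaddbcbdc", "aadbddebdcaececbde"]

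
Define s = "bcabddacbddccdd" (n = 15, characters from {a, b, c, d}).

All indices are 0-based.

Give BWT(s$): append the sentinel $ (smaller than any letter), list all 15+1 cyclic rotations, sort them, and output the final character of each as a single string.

rank  rotation          last
    0  $bcabddacbddccdd  d
    1  abddacbddccdd$bc  c
    2  acbddccdd$bcabdd  d
    3  bcabddacbddccdd$  $
    4  bddacbddccdd$bca  a
    5  bddccdd$bcabddac  c
    6  cabddacbddccdd$b  b
    7  cbddccdd$bcabdda  a
    8  ccdd$bcabddacbdd  d
    9  cdd$bcabddacbddc  c
   10  d$bcabddacbddccd  d
   11  dacbddccdd$bcabd  d
   12  dccdd$bcabddacbd  d
   13  dd$bcabddacbddcc  c
   14  ddacbddccdd$bcab  b
   15  ddccdd$bcabddacb  b

dcd$acbadcdddcbb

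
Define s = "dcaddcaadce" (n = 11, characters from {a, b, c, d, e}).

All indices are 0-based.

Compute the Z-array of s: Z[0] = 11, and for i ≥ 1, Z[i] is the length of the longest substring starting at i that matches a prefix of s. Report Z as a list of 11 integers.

Z[0]=11
i=1: i≥r, start 0; Z[1]=0
i=2: i≥r, start 0; Z[2]=0
i=3: i≥r, start 0; Z[3]=1 grow→box=[3,4)
i=4: i≥r, start 0; Z[4]=3 grow→box=[4,7)
i=5: min(r-i=2, Z[1]=0)=0; Z[5]=0
i=6: min(r-i=1, Z[2]=0)=0; Z[6]=0
i=7: i≥r, start 0; Z[7]=0
i=8: i≥r, start 0; Z[8]=2 grow→box=[8,10)
i=9: min(r-i=1, Z[1]=0)=0; Z[9]=0
i=10: i≥r, start 0; Z[10]=0

[11, 0, 0, 1, 3, 0, 0, 0, 2, 0, 0]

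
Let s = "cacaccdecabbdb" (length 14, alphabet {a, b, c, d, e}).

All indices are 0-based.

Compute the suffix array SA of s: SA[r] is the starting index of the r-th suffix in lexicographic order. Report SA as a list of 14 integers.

[9, 1, 3, 13, 10, 11, 8, 0, 2, 4, 5, 12, 6, 7]

rank→(start, suffix):
  0 → (9, 'abbdb')
  1 → (1, 'acaccdecabbdb')
  2 → (3, 'accdecabbdb')
  3 → (13, 'b')
  4 → (10, 'bbdb')
  5 → (11, 'bdb')
  6 → (8, 'cabbdb')
  7 → (0, 'cacaccdecabbdb')
  8 → (2, 'caccdecabbdb')
  9 → (4, 'ccdecabbdb')
  10 → (5, 'cdecabbdb')
  11 → (12, 'db')
  12 → (6, 'decabbdb')
  13 → (7, 'ecabbdb')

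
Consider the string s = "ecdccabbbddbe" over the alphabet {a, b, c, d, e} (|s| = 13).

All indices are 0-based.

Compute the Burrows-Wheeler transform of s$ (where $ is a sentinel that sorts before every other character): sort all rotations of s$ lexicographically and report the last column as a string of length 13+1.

rank  rotation        last
    0  $ecdccabbbddbe  e
    1  abbbddbe$ecdcc  c
    2  bbbddbe$ecdcca  a
    3  bbddbe$ecdccab  b
    4  bddbe$ecdccabb  b
    5  be$ecdccabbbdd  d
    6  cabbbddbe$ecdc  c
    7  ccabbbddbe$ecd  d
    8  cdccabbbddbe$e  e
    9  dbe$ecdccabbbd  d
   10  dccabbbddbe$ec  c
   11  ddbe$ecdccabbb  b
   12  e$ecdccabbbddb  b
   13  ecdccabbbddbe$  $

ecabbdcdedcbb$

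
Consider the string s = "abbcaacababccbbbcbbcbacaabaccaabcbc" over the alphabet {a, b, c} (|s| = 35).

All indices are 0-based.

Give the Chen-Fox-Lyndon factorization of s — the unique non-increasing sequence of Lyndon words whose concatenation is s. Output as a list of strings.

emit factor 1: 'abbc' (i=0, period=4)
emit factor 2: 'aacababccbbbcbbcbac' (i=4, period=19)
emit factor 3: 'aabaccaabcbc' (i=23, period=12)

["abbc", "aacababccbbbcbbcbac", "aabaccaabcbc"]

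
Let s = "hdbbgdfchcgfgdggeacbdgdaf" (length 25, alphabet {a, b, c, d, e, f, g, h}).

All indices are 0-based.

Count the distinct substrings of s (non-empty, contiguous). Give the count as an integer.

305

rank→(start, suffix):
  0 → (17, 'acbdgdaf')
  1 → (23, 'af')
  2 → (2, 'bbgdfchcgfgdggeacbdgdaf')
  3 → (19, 'bdgdaf')
  4 → (3, 'bgdfchcgfgdggeacbdgdaf')
  5 → (18, 'cbdgdaf')
  6 → (9, 'cgfgdggeacbdgdaf')
  7 → (7, 'chcgfgdggeacbdgdaf')
  8 → (22, 'daf')
  9 → (1, 'dbbgdfchcgfgdggeacbdgdaf')
  10 → (5, 'dfchcgfgdggeacbdgdaf')
  11 → (20, 'dgdaf')
  12 → (13, 'dggeacbdgdaf')
  13 → (16, 'eacbdgdaf')
  14 → (24, 'f')
  15 → (6, 'fchcgfgdggeacbdgdaf')
  16 → (11, 'fgdggeacbdgdaf')
  17 → (21, 'gdaf')
  18 → (4, 'gdfchcgfgdggeacbdgdaf')
  19 → (12, 'gdggeacbdgdaf')
  20 → (15, 'geacbdgdaf')
  21 → (10, 'gfgdggeacbdgdaf')
  22 → (14, 'ggeacbdgdaf')
  23 → (8, 'hcgfgdggeacbdgdaf')
  24 → (0, 'hdbbgdfchcgfgdggeacbdgdaf')

SA = [17, 23, 2, 19, 3, 18, 9, 7, 22, 1, 5, 20, 13, 16, 24, 6, 11, 21, 4, 12, 15, 10, 14, 8, 0]
[i] adj suffixes → lcp
  [1] 17/23 → 1 ('a')
  [2] 23/2 → 0 ('')
  [3] 2/19 → 1 ('b')
  [4] 19/3 → 1 ('b')
  [5] 3/18 → 0 ('')
  [6] 18/9 → 1 ('c')
  [7] 9/7 → 1 ('c')
  [8] 7/22 → 0 ('')
  [9] 22/1 → 1 ('d')
  [10] 1/5 → 1 ('d')
  [11] 5/20 → 1 ('d')
  [12] 20/13 → 2 ('dg')
  [13] 13/16 → 0 ('')
  [14] 16/24 → 0 ('')
  [15] 24/6 → 1 ('f')
  [16] 6/11 → 1 ('f')
  [17] 11/21 → 0 ('')
  [18] 21/4 → 2 ('gd')
  [19] 4/12 → 2 ('gd')
  [20] 12/15 → 1 ('g')
  [21] 15/10 → 1 ('g')
  [22] 10/14 → 1 ('g')
  [23] 14/8 → 0 ('')
  [24] 8/0 → 1 ('h')

n(n+1)/2 = 25·26/2 = 325
Σ LCP = 0 + 1 + 0 + 1 + 1 + 0 + 1 + 1 + 0 + 1 + 1 + 1 + 2 + 0 + 0 + 1 + 1 + 0 + 2 + 2 + 1 + 1 + 1 + 0 + 1 = 20
distinct = 325 − 20 = 305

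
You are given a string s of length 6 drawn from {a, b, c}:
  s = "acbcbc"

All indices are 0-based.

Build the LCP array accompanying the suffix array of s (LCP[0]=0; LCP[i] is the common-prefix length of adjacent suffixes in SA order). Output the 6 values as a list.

rank→(start, suffix):
  0 → (0, 'acbcbc')
  1 → (4, 'bc')
  2 → (2, 'bcbc')
  3 → (5, 'c')
  4 → (3, 'cbc')
  5 → (1, 'cbcbc')

SA = [0, 4, 2, 5, 3, 1]
i: (SA[i-1],SA[i]) lcp shared
  1: (0,4) 0 ''
  2: (4,2) 2 'bc'
  3: (2,5) 0 ''
  4: (5,3) 1 'c'
  5: (3,1) 3 'cbc'

[0, 0, 2, 0, 1, 3]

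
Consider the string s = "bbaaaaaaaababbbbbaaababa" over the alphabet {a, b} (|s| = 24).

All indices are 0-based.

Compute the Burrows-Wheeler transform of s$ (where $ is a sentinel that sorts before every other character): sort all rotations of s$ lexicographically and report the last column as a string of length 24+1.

abbaaaabaaabaababbaa$bbba

rank  rotation                   last
    0  $bbaaaaaaaababbbbbaaababa  a
    1  a$bbaaaaaaaababbbbbaaabab  b
    2  aaaaaaaababbbbbaaababa$bb  b
    3  aaaaaaababbbbbaaababa$bba  a
    4  aaaaaababbbbbaaababa$bbaa  a
    5  aaaaababbbbbaaababa$bbaaa  a
    6  aaaababbbbbaaababa$bbaaaa  a
    7  aaababa$bbaaaaaaaababbbbb  b
    8  aaababbbbbaaababa$bbaaaaa  a
    9  aababa$bbaaaaaaaababbbbba  a
   10  aababbbbbaaababa$bbaaaaaa  a
   11  aba$bbaaaaaaaababbbbbaaab  b
   12  ababa$bbaaaaaaaababbbbbaa  a
   13  ababbbbbaaababa$bbaaaaaaa  a
   14  abbbbbaaababa$bbaaaaaaaab  b
   15  ba$bbaaaaaaaababbbbbaaaba  a
   16  baaaaaaaababbbbbaaababa$b  b
   17  baaababa$bbaaaaaaaababbbb  b
   18  baba$bbaaaaaaaababbbbbaaa  a
   19  babbbbbaaababa$bbaaaaaaaa  a
   20  bbaaaaaaaababbbbbaaababa$  $
   21  bbaaababa$bbaaaaaaaababbb  b
   22  bbbaaababa$bbaaaaaaaababb  b
   23  bbbbaaababa$bbaaaaaaaabab  b
   24  bbbbbaaababa$bbaaaaaaaaba  a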